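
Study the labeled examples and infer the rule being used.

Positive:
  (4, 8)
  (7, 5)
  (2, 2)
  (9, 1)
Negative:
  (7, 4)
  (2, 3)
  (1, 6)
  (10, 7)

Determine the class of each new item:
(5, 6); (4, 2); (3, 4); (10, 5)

Negative, Positive, Negative, Negative

'Positive' ⟺ sum is even.
(5, 6): 5+6 = 11 — doesn't match, so Negative. (4, 2): 4+2 = 6 — checks out, so Positive. (3, 4): 3+4 = 7 — doesn't match, so Negative. (10, 5): 10+5 = 15 — doesn't match, so Negative.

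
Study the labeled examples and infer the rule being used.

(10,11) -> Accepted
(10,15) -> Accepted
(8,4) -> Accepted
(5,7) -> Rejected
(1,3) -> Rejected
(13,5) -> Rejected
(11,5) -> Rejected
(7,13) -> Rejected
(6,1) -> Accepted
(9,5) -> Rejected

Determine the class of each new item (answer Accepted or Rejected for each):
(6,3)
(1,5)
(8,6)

Accepted, Rejected, Accepted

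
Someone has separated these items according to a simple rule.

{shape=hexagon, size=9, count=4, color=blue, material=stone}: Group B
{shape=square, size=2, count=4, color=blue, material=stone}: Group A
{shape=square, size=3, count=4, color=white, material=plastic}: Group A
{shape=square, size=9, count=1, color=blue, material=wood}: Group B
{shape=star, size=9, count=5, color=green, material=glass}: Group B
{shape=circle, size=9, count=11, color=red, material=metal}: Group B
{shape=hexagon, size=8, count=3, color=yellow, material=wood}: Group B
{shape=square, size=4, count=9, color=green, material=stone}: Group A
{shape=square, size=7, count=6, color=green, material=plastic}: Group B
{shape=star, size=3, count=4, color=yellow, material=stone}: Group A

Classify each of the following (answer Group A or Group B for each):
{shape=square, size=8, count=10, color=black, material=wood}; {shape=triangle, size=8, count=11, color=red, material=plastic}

Group B, Group B

The pattern is that an item is 'Group A' exactly when: size ≤ 4.
{shape=square, size=8, count=10, color=black, material=wood}: Group B (size = 8).
{shape=triangle, size=8, count=11, color=red, material=plastic}: Group B (size = 8).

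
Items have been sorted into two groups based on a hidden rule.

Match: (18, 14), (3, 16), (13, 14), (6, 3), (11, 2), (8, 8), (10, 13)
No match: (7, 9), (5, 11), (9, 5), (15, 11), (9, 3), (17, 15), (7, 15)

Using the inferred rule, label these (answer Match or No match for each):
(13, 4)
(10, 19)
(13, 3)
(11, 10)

A rule that fits every label: product is even — true of each 'Match' example, false of each 'No match' one.
(13, 4) — 13·4 = 52, hence Match. (10, 19) — 10·19 = 190, hence Match. (13, 3) — 13·3 = 39, hence No match. (11, 10) — 11·10 = 110, hence Match.

Match, Match, No match, Match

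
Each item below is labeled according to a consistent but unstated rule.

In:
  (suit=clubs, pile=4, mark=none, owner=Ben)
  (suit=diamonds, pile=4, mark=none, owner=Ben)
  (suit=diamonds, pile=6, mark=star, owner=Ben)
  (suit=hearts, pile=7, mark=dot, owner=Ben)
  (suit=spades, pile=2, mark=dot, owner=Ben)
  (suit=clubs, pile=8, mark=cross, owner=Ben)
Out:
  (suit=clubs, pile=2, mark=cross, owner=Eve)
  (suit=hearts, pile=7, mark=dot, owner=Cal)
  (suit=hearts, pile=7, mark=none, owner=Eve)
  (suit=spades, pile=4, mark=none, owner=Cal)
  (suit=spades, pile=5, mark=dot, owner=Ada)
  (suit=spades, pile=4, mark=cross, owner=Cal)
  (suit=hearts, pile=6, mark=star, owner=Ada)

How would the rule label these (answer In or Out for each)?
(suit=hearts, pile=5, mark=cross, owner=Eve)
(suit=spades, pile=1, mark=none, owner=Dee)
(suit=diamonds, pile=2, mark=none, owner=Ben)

Out, Out, In

Every 'In' example satisfies: owner is Ben. None of the 'Out' examples do.
(suit=hearts, pile=5, mark=cross, owner=Eve): owner is Eve — fails this test, so Out.
(suit=spades, pile=1, mark=none, owner=Dee): owner is Dee — fails this test, so Out.
(suit=diamonds, pile=2, mark=none, owner=Ben): owner is Ben — meets the rule, so In.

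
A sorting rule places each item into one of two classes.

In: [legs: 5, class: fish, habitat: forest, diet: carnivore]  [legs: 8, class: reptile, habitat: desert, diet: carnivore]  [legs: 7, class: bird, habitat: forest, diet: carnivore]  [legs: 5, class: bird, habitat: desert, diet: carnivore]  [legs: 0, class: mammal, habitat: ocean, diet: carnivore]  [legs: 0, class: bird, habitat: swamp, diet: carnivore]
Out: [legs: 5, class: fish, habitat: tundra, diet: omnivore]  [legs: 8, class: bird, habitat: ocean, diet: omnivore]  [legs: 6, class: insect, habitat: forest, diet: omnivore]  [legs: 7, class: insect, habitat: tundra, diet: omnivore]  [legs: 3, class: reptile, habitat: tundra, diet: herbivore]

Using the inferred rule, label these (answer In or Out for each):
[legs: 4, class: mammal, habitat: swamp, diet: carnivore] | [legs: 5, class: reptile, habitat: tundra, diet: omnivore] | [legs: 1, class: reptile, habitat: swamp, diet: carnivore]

In, Out, In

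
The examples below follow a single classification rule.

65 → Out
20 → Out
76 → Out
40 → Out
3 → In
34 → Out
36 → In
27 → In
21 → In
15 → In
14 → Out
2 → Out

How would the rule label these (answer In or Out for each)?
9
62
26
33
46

Looking at the examples, the only property every 'In' case has and every 'Out' case lacks is: multiple of 3.
9: 9 = 3·3, checks out → In.
62: 62 = 3·20 + 2, does not fit → Out.
26: 26 = 3·8 + 2, does not fit → Out.
33: 33 = 3·11, checks out → In.
46: 46 = 3·15 + 1, does not fit → Out.

In, Out, Out, In, Out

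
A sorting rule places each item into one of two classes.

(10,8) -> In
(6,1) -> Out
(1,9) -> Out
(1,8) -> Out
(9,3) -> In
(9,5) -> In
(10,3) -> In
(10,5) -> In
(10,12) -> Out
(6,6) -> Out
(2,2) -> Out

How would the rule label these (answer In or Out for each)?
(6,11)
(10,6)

The common property of the 'In' items is: first > second AND sum ≥ 9. No 'Out' item has it.
(6,11): Out (6 < 11, 6+11 = 17).
(10,6): In (10 > 6, 10+6 = 16).

Out, In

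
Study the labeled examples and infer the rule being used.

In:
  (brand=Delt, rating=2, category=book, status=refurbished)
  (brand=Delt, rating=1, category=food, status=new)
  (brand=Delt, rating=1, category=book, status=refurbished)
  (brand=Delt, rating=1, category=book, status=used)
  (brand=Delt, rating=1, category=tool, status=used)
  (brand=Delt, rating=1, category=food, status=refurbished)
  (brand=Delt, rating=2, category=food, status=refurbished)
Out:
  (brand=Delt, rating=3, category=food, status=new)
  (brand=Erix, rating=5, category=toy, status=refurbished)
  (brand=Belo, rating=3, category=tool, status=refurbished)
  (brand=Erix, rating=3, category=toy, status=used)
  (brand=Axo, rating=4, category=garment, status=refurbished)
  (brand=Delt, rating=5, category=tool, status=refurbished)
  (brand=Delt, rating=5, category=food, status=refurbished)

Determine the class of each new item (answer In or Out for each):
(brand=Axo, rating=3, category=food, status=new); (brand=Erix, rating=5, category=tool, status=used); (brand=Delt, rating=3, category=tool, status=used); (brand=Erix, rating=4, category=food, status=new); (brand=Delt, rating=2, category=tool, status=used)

A rule that fits every label: rating ≤ 2 — true of each 'In' example, false of each 'Out' one.
(brand=Axo, rating=3, category=food, status=new) — rating = 3, hence Out.
(brand=Erix, rating=5, category=tool, status=used) — rating = 5, hence Out.
(brand=Delt, rating=3, category=tool, status=used) — rating = 3, hence Out.
(brand=Erix, rating=4, category=food, status=new) — rating = 4, hence Out.
(brand=Delt, rating=2, category=tool, status=used) — rating = 2, hence In.

Out, Out, Out, Out, In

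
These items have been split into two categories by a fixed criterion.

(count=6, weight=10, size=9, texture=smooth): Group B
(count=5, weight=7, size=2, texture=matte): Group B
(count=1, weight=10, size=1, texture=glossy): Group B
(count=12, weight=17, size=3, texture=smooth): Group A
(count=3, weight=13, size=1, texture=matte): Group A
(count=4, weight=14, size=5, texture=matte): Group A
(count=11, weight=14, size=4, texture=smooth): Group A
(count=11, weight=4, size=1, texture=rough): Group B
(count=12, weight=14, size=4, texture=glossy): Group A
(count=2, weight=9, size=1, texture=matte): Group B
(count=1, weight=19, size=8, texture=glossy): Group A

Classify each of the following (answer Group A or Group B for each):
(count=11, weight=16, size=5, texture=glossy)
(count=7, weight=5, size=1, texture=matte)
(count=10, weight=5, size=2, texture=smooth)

The pattern is that an item is 'Group A' exactly when: weight ≥ 13.

Group A, Group B, Group B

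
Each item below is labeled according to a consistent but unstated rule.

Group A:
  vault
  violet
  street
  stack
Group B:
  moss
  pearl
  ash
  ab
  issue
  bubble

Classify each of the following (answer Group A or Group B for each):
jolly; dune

Group B, Group B

Rule: contains 't'. This holds for each 'Group A' example and fails for each 'Group B' one.
Group B: jolly, since no 't'.
Group B: dune, since no 't'.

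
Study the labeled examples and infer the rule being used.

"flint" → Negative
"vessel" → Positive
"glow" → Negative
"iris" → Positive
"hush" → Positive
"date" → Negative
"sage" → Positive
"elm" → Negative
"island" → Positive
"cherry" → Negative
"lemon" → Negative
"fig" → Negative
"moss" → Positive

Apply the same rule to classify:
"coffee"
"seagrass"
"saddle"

All 'Positive' examples share one property — contains 's' — and every 'Negative' example lacks it.
"coffee": no 's', lacks this property → Negative.
"seagrass": has 's', checks out → Positive.
"saddle": has 's', checks out → Positive.

Negative, Positive, Positive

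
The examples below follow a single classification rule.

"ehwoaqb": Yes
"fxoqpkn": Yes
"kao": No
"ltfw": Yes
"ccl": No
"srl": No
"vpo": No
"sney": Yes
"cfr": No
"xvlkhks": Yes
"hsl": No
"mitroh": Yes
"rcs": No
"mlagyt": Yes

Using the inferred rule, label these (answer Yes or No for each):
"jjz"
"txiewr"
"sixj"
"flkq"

Every 'Yes' example satisfies: length ≥ 4. None of the 'No' examples do.
"jjz": length 3 — doesn't qualify, so No. "txiewr": length 6 — checks out, so Yes. "sixj": length 4 — checks out, so Yes. "flkq": length 4 — checks out, so Yes.

No, Yes, Yes, Yes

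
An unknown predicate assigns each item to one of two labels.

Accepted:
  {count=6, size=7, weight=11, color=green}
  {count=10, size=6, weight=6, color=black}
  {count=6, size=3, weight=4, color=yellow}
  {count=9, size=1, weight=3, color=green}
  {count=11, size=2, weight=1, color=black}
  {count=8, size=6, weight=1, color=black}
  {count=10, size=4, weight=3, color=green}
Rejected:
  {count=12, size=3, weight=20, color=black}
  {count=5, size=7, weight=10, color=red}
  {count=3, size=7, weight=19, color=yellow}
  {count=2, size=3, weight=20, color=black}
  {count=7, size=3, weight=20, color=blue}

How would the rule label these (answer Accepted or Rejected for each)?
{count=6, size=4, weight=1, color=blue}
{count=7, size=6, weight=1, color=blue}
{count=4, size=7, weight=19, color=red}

The common property of the 'Accepted' items is: weight ≤ 11 AND count ≥ 6. No 'Rejected' item has it.
Accepted: {count=6, size=4, weight=1, color=blue}, since weight = 1, count = 6. Accepted: {count=7, size=6, weight=1, color=blue}, since weight = 1, count = 7. Rejected: {count=4, size=7, weight=19, color=red}, since weight = 19, count = 4.

Accepted, Accepted, Rejected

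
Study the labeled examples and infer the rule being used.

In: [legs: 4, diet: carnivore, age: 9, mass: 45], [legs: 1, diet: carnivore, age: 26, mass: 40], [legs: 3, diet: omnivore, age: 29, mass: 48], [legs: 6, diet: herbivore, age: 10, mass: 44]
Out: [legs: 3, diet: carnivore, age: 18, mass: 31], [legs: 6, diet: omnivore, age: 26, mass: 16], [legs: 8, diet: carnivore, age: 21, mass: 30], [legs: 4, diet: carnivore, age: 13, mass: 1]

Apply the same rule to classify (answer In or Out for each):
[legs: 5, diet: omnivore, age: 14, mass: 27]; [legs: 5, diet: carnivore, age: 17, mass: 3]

Rule: mass ≥ 40. This holds for each 'In' example and fails for each 'Out' one.

Out, Out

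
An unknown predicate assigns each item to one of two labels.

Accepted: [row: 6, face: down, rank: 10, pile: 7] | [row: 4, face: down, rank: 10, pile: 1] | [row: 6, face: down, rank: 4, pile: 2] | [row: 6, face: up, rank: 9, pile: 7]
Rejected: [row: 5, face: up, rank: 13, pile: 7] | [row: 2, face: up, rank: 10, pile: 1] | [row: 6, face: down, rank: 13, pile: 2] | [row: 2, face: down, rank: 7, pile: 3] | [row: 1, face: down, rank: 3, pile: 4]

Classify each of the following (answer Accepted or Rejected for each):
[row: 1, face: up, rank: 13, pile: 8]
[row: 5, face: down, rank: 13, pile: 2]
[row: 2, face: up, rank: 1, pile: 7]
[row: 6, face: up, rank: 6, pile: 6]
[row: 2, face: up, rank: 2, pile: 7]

All 'Accepted' examples share one property — row ≥ 4 AND rank ≤ 10 — and every 'Rejected' example lacks it.
Rejected: [row: 1, face: up, rank: 13, pile: 8], since row = 1, rank = 13. Rejected: [row: 5, face: down, rank: 13, pile: 2], since row = 5, rank = 13. Rejected: [row: 2, face: up, rank: 1, pile: 7], since row = 2, rank = 1. Accepted: [row: 6, face: up, rank: 6, pile: 6], since row = 6, rank = 6. Rejected: [row: 2, face: up, rank: 2, pile: 7], since row = 2, rank = 2.

Rejected, Rejected, Rejected, Accepted, Rejected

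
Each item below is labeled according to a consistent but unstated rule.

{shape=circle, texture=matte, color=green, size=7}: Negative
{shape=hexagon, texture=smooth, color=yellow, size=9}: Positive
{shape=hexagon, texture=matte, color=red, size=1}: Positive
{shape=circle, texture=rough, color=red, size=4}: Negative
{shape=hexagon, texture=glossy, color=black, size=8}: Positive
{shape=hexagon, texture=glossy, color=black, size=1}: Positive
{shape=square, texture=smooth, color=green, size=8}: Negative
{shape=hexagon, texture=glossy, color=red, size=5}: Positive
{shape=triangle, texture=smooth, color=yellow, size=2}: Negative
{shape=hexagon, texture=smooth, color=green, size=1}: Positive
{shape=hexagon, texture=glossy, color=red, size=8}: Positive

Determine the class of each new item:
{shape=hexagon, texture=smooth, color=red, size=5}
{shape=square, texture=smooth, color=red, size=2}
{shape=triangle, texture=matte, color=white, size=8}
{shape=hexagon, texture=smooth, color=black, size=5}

Positive, Negative, Negative, Positive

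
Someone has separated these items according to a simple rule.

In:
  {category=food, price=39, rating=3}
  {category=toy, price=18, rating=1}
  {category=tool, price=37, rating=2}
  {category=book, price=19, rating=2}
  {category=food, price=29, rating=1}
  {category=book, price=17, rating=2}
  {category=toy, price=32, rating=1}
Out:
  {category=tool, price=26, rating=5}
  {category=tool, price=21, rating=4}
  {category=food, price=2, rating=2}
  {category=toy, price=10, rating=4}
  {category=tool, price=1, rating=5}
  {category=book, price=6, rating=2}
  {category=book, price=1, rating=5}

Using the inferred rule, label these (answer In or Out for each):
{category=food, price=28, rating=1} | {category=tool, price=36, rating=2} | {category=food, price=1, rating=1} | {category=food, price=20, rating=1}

Every 'In' example satisfies: price ≥ 10 AND rating ≤ 3. None of the 'Out' examples do.
{category=food, price=28, rating=1}: In (price = 28, rating = 1). {category=tool, price=36, rating=2}: In (price = 36, rating = 2). {category=food, price=1, rating=1}: Out (price = 1, rating = 1). {category=food, price=20, rating=1}: In (price = 20, rating = 1).

In, In, Out, In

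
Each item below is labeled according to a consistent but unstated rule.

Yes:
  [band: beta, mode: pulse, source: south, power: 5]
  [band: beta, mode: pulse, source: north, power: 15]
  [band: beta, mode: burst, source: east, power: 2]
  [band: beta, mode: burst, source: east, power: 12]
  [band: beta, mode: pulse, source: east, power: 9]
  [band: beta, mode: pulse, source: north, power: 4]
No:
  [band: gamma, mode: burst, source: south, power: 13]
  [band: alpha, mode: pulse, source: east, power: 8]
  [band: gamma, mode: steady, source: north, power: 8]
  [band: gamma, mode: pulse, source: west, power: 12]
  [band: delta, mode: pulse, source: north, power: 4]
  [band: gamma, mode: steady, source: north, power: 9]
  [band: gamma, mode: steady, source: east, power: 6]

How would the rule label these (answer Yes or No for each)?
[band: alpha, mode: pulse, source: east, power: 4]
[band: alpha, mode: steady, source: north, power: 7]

No, No

The rule appears to be: band is beta.
[band: alpha, mode: pulse, source: east, power: 4]: band is alpha, does not fit → No.
[band: alpha, mode: steady, source: north, power: 7]: band is alpha, does not fit → No.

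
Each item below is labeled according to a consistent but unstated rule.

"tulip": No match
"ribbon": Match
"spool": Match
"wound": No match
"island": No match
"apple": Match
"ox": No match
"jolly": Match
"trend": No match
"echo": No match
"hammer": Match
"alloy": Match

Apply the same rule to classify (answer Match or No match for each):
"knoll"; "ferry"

The simplest hypothesis consistent with all the labels is: has a double letter.

Match, Match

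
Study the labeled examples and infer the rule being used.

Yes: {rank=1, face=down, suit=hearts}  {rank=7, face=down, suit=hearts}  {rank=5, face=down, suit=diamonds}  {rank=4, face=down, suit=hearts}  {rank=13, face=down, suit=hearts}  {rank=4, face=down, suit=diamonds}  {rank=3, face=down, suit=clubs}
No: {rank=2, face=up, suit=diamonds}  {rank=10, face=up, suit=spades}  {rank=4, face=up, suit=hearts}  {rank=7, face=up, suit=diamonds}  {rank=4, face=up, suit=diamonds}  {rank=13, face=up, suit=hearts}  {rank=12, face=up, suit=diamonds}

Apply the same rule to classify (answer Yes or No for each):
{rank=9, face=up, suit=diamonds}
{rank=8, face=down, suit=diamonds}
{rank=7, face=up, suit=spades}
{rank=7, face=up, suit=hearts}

No, Yes, No, No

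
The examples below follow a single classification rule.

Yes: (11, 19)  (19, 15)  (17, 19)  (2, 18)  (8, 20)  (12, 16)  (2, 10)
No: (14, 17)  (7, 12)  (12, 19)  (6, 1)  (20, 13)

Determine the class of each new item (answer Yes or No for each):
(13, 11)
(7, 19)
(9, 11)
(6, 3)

Yes, Yes, Yes, No

Checking candidate rules against both groups, what survives is: sum is even.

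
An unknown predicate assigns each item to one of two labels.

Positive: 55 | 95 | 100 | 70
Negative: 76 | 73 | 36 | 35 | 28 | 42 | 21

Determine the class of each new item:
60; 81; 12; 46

A rule that fits every label: multiple of 5 AND at least 36 — true of each 'Positive' example, false of each 'Negative' one.

Positive, Negative, Negative, Negative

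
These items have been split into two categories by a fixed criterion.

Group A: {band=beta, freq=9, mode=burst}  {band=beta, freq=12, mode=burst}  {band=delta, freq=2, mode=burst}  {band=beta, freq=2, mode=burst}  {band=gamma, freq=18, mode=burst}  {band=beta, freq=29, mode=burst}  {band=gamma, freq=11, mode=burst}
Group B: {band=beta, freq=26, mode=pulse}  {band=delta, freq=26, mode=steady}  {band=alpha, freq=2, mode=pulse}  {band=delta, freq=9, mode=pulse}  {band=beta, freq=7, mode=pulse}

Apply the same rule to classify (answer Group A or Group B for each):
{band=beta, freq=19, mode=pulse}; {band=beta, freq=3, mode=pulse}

Group B, Group B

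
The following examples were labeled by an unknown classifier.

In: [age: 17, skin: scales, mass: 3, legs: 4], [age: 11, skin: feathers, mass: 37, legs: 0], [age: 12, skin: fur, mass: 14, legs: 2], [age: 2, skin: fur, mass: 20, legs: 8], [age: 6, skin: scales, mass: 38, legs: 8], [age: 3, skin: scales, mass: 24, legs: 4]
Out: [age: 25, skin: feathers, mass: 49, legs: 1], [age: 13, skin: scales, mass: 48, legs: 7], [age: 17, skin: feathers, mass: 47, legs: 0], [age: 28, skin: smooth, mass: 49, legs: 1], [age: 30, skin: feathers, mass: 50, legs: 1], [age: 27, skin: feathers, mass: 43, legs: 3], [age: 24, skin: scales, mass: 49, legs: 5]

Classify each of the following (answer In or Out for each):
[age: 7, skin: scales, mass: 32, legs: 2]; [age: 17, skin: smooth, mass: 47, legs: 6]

In, Out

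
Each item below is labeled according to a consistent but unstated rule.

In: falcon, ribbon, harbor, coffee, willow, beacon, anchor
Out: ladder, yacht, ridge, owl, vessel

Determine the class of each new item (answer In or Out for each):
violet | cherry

The common property of the 'In' items is: even length AND contains 'o'. No 'Out' item has it.
violet: length 6, has 'o', checks out → In. cherry: length 6, no 'o', does not fit → Out.

In, Out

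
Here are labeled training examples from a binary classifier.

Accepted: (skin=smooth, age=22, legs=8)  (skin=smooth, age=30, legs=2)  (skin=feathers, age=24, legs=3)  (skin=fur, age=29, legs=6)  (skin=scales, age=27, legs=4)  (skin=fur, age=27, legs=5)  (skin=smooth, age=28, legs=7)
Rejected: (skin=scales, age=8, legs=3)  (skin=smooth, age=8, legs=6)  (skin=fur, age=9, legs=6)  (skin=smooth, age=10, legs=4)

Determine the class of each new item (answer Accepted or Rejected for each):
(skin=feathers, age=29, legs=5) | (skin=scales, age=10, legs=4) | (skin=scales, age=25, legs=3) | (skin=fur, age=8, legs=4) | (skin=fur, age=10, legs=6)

Accepted, Rejected, Accepted, Rejected, Rejected

All 'Accepted' examples share one property — age ≥ 22 — and every 'Rejected' example lacks it.
(skin=feathers, age=29, legs=5): Accepted (age = 29).
(skin=scales, age=10, legs=4): Rejected (age = 10).
(skin=scales, age=25, legs=3): Accepted (age = 25).
(skin=fur, age=8, legs=4): Rejected (age = 8).
(skin=fur, age=10, legs=6): Rejected (age = 10).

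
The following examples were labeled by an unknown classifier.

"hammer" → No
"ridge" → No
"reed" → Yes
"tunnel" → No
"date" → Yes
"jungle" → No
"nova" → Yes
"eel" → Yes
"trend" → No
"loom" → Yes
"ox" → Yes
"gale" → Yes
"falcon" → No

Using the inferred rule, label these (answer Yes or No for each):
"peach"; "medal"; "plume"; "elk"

No, No, No, Yes

The simplest hypothesis consistent with all the labels is: length ≤ 4.
No: "peach", since length 5. No: "medal", since length 5. No: "plume", since length 5. Yes: "elk", since length 3.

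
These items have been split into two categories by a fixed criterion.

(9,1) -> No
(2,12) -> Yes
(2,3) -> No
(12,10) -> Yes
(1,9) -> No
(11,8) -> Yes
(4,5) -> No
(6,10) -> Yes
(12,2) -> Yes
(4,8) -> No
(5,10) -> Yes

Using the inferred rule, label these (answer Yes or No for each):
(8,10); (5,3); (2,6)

The rule appears to be: sum ≥ 14.
(8,10) — 8+10 = 18, hence Yes. (5,3) — 5+3 = 8, hence No. (2,6) — 2+6 = 8, hence No.

Yes, No, No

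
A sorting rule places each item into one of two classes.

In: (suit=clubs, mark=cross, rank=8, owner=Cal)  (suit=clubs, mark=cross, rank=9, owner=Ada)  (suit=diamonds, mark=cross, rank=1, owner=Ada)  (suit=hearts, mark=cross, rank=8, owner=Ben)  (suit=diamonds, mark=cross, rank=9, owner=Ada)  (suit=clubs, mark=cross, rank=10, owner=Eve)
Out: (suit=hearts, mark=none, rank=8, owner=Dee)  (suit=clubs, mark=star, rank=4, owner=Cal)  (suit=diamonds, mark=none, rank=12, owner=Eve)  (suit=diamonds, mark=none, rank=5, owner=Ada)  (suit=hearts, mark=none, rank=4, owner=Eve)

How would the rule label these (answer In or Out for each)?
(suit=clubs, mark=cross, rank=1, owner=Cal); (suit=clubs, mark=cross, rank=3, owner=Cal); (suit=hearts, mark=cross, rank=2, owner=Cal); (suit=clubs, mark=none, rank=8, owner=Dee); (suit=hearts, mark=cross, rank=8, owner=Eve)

In, In, In, Out, In

The common property of the 'In' items is: mark is cross. No 'Out' item has it.
In: (suit=clubs, mark=cross, rank=1, owner=Cal), since mark is cross.
In: (suit=clubs, mark=cross, rank=3, owner=Cal), since mark is cross.
In: (suit=hearts, mark=cross, rank=2, owner=Cal), since mark is cross.
Out: (suit=clubs, mark=none, rank=8, owner=Dee), since mark is none.
In: (suit=hearts, mark=cross, rank=8, owner=Eve), since mark is cross.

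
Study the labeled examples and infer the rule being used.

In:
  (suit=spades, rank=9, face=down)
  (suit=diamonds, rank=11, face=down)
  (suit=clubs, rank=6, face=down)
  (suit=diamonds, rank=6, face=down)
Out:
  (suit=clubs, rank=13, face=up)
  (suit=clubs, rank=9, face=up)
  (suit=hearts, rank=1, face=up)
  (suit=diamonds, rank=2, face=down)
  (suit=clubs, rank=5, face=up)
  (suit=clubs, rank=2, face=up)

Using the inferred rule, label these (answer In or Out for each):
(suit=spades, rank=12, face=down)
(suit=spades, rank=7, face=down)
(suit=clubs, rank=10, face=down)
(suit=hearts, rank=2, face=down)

The common property of the 'In' items is: face is down AND rank ≥ 5. No 'Out' item has it.
In: (suit=spades, rank=12, face=down), since face is down, rank = 12. In: (suit=spades, rank=7, face=down), since face is down, rank = 7. In: (suit=clubs, rank=10, face=down), since face is down, rank = 10. Out: (suit=hearts, rank=2, face=down), since face is down, rank = 2.

In, In, In, Out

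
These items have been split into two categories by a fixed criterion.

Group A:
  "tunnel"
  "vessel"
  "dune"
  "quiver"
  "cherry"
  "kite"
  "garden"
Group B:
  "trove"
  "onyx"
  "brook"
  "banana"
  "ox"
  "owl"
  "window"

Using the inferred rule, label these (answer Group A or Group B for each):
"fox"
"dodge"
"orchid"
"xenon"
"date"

Group B, Group B, Group B, Group B, Group A

'Group A' ⟺ even length AND contains 'e'.
"fox" — length 3, no 'e', hence Group B. "dodge" — length 5, has 'e', hence Group B. "orchid" — length 6, no 'e', hence Group B. "xenon" — length 5, has 'e', hence Group B. "date" — length 4, has 'e', hence Group A.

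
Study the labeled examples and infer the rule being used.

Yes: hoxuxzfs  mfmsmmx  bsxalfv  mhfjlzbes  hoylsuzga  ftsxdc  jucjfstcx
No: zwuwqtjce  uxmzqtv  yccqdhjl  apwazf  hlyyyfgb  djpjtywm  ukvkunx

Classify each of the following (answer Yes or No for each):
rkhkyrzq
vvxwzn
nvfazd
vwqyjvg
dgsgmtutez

No, No, No, No, Yes

The distinguishing property — contains 's' — holds for all the 'Yes' cases and none of the 'No' cases.
rkhkyrzq: No (no 's').
vvxwzn: No (no 's').
nvfazd: No (no 's').
vwqyjvg: No (no 's').
dgsgmtutez: Yes (has 's').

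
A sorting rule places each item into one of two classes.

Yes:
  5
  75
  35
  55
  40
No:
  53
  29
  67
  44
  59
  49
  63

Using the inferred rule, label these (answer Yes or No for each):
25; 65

Yes, Yes

The rule appears to be: multiple of 5.
25: 25 = 5·5 — matches, so Yes. 65: 65 = 5·13 — matches, so Yes.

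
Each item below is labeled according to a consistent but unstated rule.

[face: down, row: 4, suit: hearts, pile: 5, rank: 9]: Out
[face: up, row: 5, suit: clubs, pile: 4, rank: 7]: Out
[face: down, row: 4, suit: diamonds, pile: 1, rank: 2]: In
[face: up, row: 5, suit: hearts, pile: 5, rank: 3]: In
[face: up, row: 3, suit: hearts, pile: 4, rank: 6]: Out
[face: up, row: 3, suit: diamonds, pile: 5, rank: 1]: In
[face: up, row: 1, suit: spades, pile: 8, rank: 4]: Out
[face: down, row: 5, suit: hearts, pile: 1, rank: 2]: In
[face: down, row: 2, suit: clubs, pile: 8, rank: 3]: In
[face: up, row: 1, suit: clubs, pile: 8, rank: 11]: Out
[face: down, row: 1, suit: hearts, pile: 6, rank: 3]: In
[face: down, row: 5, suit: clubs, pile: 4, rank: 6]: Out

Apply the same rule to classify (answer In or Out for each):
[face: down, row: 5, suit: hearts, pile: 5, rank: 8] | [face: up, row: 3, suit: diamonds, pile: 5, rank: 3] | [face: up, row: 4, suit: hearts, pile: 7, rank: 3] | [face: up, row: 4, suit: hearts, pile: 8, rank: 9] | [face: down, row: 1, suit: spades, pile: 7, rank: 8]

Out, In, In, Out, Out

The common property of the 'In' items is: rank ≤ 3. No 'Out' item has it.
[face: down, row: 5, suit: hearts, pile: 5, rank: 8] → rank = 8 → Out.
[face: up, row: 3, suit: diamonds, pile: 5, rank: 3] → rank = 3 → In.
[face: up, row: 4, suit: hearts, pile: 7, rank: 3] → rank = 3 → In.
[face: up, row: 4, suit: hearts, pile: 8, rank: 9] → rank = 9 → Out.
[face: down, row: 1, suit: spades, pile: 7, rank: 8] → rank = 8 → Out.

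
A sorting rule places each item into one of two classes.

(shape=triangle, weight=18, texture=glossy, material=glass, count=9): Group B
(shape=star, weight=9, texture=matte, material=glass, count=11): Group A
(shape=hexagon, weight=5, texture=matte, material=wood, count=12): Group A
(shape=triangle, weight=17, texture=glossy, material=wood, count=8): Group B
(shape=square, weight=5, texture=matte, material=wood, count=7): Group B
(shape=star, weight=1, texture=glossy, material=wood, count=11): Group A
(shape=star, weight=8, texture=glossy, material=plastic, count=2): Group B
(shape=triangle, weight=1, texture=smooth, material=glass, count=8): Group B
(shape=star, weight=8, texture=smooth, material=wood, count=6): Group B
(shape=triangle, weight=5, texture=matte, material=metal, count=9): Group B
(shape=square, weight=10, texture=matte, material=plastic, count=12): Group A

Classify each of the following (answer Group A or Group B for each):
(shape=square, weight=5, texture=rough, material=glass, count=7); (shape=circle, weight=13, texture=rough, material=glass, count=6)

Group B, Group B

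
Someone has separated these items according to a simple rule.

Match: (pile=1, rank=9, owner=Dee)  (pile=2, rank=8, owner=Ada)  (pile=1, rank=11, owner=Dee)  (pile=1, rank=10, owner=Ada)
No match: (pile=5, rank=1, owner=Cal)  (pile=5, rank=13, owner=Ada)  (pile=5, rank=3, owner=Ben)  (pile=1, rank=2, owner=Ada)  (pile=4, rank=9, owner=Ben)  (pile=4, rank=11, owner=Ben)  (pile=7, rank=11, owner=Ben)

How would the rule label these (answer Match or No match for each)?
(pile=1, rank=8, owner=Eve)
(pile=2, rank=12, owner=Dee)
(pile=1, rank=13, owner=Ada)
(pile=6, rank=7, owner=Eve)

The classifier is using: pile ≤ 2 AND rank ≥ 3.
(pile=1, rank=8, owner=Eve): pile = 1, rank = 8 — fits, so Match. (pile=2, rank=12, owner=Dee): pile = 2, rank = 12 — fits, so Match. (pile=1, rank=13, owner=Ada): pile = 1, rank = 13 — fits, so Match. (pile=6, rank=7, owner=Eve): pile = 6, rank = 7 — does not fit, so No match.

Match, Match, Match, No match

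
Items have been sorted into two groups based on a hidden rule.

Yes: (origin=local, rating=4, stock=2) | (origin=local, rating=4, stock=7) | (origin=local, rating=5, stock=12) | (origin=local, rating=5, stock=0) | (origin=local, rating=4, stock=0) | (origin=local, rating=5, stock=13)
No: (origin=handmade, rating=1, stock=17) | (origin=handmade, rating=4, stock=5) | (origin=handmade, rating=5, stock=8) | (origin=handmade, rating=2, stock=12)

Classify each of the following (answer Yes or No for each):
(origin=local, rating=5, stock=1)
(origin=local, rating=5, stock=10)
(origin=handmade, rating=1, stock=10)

Yes, Yes, No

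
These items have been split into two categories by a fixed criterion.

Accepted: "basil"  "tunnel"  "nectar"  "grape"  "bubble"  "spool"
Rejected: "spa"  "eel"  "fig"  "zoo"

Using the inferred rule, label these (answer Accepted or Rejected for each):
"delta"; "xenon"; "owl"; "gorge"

Accepted, Accepted, Rejected, Accepted

Every 'Accepted' example satisfies: length ≥ 5. None of the 'Rejected' examples do.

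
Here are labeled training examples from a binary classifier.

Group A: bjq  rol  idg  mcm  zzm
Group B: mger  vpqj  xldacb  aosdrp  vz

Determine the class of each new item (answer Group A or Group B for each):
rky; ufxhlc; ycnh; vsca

Group A, Group B, Group B, Group B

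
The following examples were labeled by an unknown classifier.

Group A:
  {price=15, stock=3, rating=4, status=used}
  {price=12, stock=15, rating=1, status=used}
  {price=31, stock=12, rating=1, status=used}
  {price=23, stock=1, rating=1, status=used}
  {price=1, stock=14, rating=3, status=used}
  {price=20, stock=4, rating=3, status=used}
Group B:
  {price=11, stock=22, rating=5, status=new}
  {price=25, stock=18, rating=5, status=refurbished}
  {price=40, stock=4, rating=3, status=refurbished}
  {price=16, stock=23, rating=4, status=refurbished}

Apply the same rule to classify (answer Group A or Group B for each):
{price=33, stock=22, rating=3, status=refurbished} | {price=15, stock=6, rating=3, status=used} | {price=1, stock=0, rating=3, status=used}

Comparing the two groups points to one rule — status is used.

Group B, Group A, Group A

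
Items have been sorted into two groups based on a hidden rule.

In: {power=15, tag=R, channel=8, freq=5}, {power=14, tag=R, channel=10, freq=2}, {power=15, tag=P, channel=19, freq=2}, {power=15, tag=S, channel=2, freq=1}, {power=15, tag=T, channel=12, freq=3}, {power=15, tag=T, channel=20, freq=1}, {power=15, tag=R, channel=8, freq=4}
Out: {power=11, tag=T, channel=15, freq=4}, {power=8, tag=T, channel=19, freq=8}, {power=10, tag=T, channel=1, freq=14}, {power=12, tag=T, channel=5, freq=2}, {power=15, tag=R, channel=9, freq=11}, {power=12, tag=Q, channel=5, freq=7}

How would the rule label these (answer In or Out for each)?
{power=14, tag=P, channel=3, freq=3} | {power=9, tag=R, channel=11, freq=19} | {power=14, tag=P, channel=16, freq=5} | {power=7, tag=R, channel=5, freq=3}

Every 'In' example satisfies: power ≥ 14 AND freq ≤ 5. None of the 'Out' examples do.
{power=14, tag=P, channel=3, freq=3} → power = 14, freq = 3 → In. {power=9, tag=R, channel=11, freq=19} → power = 9, freq = 19 → Out. {power=14, tag=P, channel=16, freq=5} → power = 14, freq = 5 → In. {power=7, tag=R, channel=5, freq=3} → power = 7, freq = 3 → Out.

In, Out, In, Out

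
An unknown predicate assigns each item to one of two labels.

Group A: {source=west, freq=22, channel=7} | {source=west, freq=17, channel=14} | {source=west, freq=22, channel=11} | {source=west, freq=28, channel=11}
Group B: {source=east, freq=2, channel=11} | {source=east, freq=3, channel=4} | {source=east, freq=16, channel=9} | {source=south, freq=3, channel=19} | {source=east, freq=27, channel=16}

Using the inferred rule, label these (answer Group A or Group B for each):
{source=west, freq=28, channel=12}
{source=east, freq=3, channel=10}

A rule that fits every label: source is west — true of each 'Group A' example, false of each 'Group B' one.
{source=west, freq=28, channel=12}: source is west — meets the rule, so Group A.
{source=east, freq=3, channel=10}: source is east — lacks this property, so Group B.

Group A, Group B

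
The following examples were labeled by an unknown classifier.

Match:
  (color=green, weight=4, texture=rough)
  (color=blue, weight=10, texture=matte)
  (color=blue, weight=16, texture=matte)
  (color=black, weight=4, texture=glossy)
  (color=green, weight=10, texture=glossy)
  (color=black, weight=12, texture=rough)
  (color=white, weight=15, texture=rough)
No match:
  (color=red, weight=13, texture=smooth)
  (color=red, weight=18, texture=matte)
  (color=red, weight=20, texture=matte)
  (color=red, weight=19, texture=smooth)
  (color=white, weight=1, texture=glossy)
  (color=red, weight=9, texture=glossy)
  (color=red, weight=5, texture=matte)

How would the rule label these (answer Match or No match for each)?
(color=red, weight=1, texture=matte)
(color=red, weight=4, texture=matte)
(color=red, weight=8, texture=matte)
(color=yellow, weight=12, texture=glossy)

No match, No match, No match, Match

The classifier is using: color is not red AND weight ≥ 4.
(color=red, weight=1, texture=matte) → color is red, weight = 1 → No match. (color=red, weight=4, texture=matte) → color is red, weight = 4 → No match. (color=red, weight=8, texture=matte) → color is red, weight = 8 → No match. (color=yellow, weight=12, texture=glossy) → color is yellow, weight = 12 → Match.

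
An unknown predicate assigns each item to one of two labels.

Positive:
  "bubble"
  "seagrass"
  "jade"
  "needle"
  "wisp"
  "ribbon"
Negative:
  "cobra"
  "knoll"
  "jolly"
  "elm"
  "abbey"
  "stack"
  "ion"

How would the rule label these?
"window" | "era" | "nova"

All 'Positive' examples share one property — even length — and every 'Negative' example lacks it.
"window": length 6, fits → Positive.
"era": length 3, fails the rule → Negative.
"nova": length 4, fits → Positive.

Positive, Negative, Positive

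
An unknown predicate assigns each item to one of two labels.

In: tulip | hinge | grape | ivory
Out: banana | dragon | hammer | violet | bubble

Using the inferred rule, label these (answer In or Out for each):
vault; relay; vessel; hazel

In, In, Out, In

The pattern is that an item is 'In' exactly when: odd length.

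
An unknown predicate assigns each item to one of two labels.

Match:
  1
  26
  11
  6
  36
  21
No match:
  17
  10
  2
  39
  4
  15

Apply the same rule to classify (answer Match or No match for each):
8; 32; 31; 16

No match, No match, Match, Match

A rule that fits every label: ≡ 1 (mod 5) — true of each 'Match' example, false of each 'No match' one.
8 → 8 mod 5 = 3 → No match. 32 → 32 mod 5 = 2 → No match. 31 → 31 mod 5 = 1 → Match. 16 → 16 mod 5 = 1 → Match.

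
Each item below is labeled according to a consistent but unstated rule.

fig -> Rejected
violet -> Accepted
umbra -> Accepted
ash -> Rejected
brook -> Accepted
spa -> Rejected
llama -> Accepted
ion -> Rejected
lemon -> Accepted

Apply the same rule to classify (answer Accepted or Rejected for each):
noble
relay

Accepted, Accepted

The distinguishing property — length ≥ 5 — holds for all the 'Accepted' cases and none of the 'Rejected' cases.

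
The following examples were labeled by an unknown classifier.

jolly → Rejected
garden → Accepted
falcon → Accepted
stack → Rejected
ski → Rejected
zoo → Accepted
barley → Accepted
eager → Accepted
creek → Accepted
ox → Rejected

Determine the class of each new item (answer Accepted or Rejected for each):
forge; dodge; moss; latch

One predicate separates the groups cleanly: has ≥ 2 vowels.
forge — 2 vowels, hence Accepted. dodge — 2 vowels, hence Accepted. moss — 1 vowel, hence Rejected. latch — 1 vowel, hence Rejected.

Accepted, Accepted, Rejected, Rejected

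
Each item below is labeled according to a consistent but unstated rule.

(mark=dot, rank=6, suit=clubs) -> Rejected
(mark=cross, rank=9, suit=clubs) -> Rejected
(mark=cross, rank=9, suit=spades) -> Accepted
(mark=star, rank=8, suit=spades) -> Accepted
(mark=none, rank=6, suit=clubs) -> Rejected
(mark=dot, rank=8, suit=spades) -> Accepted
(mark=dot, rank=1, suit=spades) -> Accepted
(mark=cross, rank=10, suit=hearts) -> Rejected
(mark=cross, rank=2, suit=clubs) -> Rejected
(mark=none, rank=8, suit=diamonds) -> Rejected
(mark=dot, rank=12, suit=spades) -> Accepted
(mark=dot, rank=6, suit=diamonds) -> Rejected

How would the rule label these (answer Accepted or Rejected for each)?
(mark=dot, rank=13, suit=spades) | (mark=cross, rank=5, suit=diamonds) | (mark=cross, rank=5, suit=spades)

Accepted, Rejected, Accepted

The distinguishing property — suit is spades — holds for all the 'Accepted' cases and none of the 'Rejected' cases.
(mark=dot, rank=13, suit=spades): suit is spades, fits → Accepted. (mark=cross, rank=5, suit=diamonds): suit is diamonds, fails this test → Rejected. (mark=cross, rank=5, suit=spades): suit is spades, fits → Accepted.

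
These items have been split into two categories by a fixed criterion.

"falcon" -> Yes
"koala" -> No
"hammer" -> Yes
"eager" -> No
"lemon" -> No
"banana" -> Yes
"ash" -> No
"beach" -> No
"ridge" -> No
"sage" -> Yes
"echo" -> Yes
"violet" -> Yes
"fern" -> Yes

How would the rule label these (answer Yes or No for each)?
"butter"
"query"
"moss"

Yes, No, Yes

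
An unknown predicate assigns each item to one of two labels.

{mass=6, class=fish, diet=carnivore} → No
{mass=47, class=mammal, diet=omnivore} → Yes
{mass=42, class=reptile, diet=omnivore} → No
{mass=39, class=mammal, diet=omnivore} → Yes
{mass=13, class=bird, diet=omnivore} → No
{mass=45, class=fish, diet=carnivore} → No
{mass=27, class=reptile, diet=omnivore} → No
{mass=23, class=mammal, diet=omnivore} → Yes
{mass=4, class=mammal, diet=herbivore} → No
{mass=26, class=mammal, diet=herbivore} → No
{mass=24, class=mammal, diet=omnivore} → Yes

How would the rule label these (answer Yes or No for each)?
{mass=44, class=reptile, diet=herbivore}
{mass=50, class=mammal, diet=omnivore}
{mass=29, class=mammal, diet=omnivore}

No, Yes, Yes

Every 'Yes' example satisfies: diet is omnivore AND class is mammal. None of the 'No' examples do.
No: {mass=44, class=reptile, diet=herbivore}, since diet is herbivore, class is reptile. Yes: {mass=50, class=mammal, diet=omnivore}, since diet is omnivore, class is mammal. Yes: {mass=29, class=mammal, diet=omnivore}, since diet is omnivore, class is mammal.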